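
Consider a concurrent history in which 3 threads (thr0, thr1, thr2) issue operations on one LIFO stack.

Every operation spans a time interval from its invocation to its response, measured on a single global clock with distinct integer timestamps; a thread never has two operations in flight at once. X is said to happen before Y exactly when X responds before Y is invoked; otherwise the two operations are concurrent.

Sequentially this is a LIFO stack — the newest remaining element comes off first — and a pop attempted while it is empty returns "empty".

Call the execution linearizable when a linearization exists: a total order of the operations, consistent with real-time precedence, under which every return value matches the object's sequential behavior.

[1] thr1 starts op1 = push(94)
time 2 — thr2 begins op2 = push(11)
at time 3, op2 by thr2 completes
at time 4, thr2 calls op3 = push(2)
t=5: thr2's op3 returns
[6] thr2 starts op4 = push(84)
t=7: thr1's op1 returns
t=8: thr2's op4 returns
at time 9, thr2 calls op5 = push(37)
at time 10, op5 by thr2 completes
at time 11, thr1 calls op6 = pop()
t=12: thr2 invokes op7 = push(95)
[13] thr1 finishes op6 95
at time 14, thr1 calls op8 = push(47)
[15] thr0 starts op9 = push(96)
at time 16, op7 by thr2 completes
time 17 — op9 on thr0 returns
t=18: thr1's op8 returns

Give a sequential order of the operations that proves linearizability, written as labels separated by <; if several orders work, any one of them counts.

op1 < op2 < op3 < op4 < op5 < op7 < op6 < op8 < op9

1. op1 push(94), leaving stack <94>
2. op2 push(11), leaving stack <94,11>
3. op3 push(2), leaving stack <94,11,2>
4. op4 push(84), leaving stack <94,11,2,84>
5. op5 push(37), leaving stack <94,11,2,84,37>
6. op7 push(95), leaving stack <94,11,2,84,37,95>
7. op6 pop() → 95, leaving stack <94,11,2,84,37>
8. op8 push(47), leaving stack <94,11,2,84,37,47>
9. op9 push(96), leaving stack <94,11,2,84,37,47,96>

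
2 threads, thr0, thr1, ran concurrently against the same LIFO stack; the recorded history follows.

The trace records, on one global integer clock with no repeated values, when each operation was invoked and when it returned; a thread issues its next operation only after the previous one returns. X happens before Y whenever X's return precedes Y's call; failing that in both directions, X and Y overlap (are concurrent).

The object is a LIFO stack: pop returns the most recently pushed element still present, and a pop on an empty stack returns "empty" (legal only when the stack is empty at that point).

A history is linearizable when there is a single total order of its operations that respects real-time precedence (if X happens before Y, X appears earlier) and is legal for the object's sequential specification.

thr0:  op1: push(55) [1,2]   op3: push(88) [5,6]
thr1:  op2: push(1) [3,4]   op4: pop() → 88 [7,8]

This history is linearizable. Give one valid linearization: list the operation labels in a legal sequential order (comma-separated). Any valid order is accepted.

step 1: op1 push(55) — stack <55>
step 2: op2 push(1) — stack <55,1>
step 3: op3 push(88) — stack <55,1,88>
step 4: op4 pop() → 88 — stack <55,1>

op1, op2, op3, op4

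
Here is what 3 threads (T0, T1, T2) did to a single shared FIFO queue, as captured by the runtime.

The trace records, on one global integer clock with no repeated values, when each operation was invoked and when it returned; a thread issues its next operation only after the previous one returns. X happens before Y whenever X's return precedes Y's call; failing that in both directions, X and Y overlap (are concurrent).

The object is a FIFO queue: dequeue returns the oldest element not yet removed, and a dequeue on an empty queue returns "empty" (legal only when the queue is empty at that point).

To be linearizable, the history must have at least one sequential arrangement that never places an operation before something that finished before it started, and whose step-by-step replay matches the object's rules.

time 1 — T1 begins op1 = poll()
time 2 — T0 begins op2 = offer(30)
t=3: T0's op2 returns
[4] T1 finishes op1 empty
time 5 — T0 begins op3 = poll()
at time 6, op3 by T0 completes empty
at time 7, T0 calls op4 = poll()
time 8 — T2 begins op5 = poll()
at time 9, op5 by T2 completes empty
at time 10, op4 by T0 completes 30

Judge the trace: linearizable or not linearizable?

the violation lands at event 6, op3's response at time 6: events 1..5 linearize, events 1..6 do not
every one of the 2 real-time-consistent orders over 3 completed FIFO queue ops fails the sequential spec
take op1, op2, op3: step 3 already fails, because op3 poll() → empty cannot occur there
take op2, op1, op3: step 2 already fails, because op1 poll() → empty cannot occur there

not linearizable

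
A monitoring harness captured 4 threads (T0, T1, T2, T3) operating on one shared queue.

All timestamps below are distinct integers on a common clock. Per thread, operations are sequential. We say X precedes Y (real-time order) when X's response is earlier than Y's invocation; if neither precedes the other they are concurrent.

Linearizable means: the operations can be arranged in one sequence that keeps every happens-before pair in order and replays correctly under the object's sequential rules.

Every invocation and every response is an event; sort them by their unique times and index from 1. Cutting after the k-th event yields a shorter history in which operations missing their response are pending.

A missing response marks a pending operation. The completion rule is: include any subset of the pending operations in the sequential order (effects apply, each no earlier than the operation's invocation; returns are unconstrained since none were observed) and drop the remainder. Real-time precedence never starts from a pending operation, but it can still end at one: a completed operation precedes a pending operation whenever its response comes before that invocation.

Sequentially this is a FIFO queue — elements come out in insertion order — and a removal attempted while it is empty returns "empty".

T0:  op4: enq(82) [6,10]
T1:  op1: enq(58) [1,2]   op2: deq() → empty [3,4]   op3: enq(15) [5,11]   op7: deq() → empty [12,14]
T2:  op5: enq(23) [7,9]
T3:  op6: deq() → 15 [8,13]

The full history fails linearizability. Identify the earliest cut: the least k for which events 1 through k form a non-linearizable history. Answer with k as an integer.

4

a valid linearization of events 1..3 exists, for instance op1:
step 1: op1 enq(58) — queue <58>
event 4 — op2's response, time 4 — after it, nothing linearizes
one such order, op1, op2, breaks at step 2 where op2 deq() → empty is illegal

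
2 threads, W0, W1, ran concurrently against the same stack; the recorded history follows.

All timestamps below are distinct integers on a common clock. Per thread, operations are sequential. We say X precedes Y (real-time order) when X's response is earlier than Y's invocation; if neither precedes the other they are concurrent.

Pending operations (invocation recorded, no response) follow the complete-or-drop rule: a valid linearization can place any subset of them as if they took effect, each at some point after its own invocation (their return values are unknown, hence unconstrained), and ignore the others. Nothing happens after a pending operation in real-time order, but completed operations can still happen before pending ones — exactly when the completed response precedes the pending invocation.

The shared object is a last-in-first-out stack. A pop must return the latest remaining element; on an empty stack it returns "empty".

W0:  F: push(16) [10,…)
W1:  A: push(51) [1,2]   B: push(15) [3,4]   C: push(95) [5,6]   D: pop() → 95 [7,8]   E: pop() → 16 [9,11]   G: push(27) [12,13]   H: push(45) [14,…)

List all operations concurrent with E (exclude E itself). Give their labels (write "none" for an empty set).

F

overlap test against E [9,11]: concurrent iff the interval meets 9..11
A [1,2]: before
B [3,4]: before
C [5,6]: before
D [7,8]: before
F [10,…): concurrent
G [12,13]: after
H [14,…): after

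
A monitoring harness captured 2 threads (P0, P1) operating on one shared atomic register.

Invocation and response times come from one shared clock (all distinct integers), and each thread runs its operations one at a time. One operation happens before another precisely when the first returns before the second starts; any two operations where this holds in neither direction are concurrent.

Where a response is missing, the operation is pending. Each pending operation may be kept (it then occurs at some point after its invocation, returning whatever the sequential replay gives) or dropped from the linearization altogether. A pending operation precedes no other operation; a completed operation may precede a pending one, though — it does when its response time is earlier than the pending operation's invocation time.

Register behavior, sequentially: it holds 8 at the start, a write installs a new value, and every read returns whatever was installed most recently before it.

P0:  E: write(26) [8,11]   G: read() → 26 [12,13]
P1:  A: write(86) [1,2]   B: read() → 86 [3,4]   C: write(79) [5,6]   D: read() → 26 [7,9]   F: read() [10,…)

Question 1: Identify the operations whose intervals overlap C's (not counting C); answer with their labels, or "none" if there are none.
none

C runs from 5 to 6; window-overlapping ops are concurrent
A [1,2]: before
B [3,4]: before
D [7,9]: after
E [8,11]: after
F [10,…): after
G [12,13]: after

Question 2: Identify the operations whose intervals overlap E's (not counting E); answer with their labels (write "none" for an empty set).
D, F

E spans [8,11]; an op avoiding the whole window 8..11 is ordered, any other is concurrent
A [1,2]: before
B [3,4]: before
C [5,6]: before
D [7,9]: concurrent
F [10,…): concurrent
G [12,13]: after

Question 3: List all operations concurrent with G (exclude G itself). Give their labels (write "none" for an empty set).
F

G spans [12,13]: anything still running between times 12 and 13 counts as concurrent
A [1,2]: before
B [3,4]: before
C [5,6]: before
D [7,9]: before
E [8,11]: before
F [10,…): concurrent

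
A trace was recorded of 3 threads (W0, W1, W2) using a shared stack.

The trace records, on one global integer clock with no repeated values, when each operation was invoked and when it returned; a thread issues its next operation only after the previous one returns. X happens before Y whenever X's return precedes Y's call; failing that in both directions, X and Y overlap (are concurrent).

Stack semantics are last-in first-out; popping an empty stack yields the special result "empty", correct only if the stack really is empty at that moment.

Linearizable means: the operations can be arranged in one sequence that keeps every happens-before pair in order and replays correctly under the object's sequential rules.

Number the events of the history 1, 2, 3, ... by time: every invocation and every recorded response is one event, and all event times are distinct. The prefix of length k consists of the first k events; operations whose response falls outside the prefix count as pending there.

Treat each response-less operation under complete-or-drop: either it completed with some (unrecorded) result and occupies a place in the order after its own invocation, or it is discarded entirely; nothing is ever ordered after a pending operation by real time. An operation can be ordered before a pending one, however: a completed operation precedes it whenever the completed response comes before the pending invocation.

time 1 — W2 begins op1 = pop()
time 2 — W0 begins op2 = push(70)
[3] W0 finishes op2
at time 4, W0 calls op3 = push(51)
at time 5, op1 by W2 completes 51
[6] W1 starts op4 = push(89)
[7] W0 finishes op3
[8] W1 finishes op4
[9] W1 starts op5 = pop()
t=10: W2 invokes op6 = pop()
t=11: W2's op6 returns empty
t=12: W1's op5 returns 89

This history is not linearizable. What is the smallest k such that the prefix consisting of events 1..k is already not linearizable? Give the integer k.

a valid linearization of events 1..10 exists, for instance op2, op3, op1, op4:
after step 1 (op2 push(70)): stack <70>
after step 2 (op3 push(51)): stack <70,51>
after step 3 (op1 pop() → 51): stack <70>
after step 4 (op4 push(89)): stack <70,89>
event 11 — op6's response, time 11 — after it, nothing linearizes
completion choices over the 1 pending operation (op5) were checked; none helps
for example op1, op2, op3, op4, op6 (pending dropped) fails at step 1: op1 pop() → 51 is not legal there
for example op1, op2, op4, op3, op6 (pending dropped) fails at step 1: op1 pop() → 51 is not legal there

11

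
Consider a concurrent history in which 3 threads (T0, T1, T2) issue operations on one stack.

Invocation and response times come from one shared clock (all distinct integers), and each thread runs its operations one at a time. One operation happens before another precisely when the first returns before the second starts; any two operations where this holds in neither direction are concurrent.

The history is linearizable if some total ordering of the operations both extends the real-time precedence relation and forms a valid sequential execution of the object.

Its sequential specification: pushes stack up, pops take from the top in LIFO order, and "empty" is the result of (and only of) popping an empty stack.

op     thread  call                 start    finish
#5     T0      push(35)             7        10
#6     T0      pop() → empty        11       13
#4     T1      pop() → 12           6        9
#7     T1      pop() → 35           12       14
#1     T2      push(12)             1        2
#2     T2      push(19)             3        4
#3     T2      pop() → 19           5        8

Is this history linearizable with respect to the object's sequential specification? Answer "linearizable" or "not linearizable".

linearizable

a witness: #1, #2, #3, #4, #5, #7, #6
step 1: #1 push(12) — stack <12>
step 2: #2 push(19) — stack <12,19>
step 3: #3 pop() → 19 — stack <12>
step 4: #4 pop() → 12 — stack <>
step 5: #5 push(35) — stack <35>
step 6: #7 pop() → 35 — stack <>
step 7: #6 pop() → empty — stack <>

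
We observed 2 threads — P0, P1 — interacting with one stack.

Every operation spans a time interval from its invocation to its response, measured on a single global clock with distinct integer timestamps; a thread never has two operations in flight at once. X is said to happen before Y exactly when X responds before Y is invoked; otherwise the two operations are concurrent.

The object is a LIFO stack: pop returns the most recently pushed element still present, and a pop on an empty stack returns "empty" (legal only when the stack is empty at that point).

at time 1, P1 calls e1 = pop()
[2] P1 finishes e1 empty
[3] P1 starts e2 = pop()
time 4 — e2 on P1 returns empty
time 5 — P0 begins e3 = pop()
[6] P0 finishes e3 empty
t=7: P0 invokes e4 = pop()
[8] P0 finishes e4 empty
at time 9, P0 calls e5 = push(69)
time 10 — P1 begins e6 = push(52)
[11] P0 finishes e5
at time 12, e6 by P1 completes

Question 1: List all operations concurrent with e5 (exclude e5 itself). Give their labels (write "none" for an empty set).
Answer: e6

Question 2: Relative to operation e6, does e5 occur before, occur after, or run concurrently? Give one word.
Answer: concurrent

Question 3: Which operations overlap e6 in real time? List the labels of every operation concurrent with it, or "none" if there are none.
Answer: e5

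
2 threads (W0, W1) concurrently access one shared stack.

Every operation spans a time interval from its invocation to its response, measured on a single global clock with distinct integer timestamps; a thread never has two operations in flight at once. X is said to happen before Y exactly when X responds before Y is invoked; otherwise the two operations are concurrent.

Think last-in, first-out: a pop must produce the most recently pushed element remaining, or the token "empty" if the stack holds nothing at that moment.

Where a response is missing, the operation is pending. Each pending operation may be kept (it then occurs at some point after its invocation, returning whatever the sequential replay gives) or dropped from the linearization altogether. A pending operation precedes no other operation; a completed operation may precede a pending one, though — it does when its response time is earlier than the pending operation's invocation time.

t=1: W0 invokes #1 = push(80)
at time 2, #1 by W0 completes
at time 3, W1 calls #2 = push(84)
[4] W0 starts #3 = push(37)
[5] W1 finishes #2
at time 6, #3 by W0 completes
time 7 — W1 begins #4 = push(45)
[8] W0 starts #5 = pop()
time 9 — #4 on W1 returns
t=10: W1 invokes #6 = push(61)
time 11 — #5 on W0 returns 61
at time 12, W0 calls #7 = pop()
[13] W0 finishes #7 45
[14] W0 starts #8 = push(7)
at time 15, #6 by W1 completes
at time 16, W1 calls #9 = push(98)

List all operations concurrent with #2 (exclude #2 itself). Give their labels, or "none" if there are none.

#2 spans [3,5]; an op avoiding the whole window 3..5 is ordered, any other is concurrent
#1 [1,2]: before
#3 [4,6]: concurrent
#4 [7,9]: after
#5 [8,11]: after
#6 [10,15]: after
#7 [12,13]: after
#8 [14,…): after
#9 [16,…): after

#3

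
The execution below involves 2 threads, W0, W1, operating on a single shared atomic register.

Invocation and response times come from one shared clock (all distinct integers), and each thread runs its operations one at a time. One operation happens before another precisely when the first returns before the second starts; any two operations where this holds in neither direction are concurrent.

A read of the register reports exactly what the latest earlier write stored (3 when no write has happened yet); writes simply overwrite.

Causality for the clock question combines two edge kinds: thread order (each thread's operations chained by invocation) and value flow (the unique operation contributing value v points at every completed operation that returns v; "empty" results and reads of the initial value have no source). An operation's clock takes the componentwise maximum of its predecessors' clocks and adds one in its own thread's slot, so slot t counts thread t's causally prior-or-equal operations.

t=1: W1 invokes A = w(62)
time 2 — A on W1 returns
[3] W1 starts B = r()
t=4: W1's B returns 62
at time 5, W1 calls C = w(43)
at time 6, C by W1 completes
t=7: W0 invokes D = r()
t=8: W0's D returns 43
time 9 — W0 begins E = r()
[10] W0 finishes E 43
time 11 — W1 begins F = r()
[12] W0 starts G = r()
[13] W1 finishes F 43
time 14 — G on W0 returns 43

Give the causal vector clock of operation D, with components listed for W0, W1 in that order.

(1, 3)

A, invoked 1, has no incoming edges; only W1's bump applies → (0, 1)
merge at B (invoked 3): VC(A)=(0, 1), own-thread bump on W1 → (0, 2)
merge at C (invoked 5): VC(B)=(0, 2), own-thread bump on W1 → (0, 3)
merge at F (invoked 11): VC(C)=(0, 3), own-thread bump on W1 → (0, 4)
merge at D (invoked 7): VC(C)=(0, 3), own-thread bump on W0 → (1, 3)
merge at E (invoked 9): VC(C)=(0, 3), VC(D)=(1, 3), own-thread bump on W0 → (2, 3)
merge at G (invoked 12): VC(C)=(0, 3), VC(E)=(2, 3), own-thread bump on W0 → (3, 3)
target: VC(D) = (1, 3)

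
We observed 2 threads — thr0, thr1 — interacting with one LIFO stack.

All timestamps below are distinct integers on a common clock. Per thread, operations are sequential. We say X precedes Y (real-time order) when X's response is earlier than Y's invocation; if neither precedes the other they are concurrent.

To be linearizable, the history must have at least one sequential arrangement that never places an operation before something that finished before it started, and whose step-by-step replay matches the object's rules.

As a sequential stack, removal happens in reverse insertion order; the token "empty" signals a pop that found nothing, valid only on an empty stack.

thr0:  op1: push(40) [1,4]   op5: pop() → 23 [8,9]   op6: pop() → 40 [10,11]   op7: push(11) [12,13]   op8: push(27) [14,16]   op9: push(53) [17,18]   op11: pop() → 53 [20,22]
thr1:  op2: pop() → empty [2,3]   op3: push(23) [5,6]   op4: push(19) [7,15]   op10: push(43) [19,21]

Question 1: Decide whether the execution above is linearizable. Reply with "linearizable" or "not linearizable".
witness order: op2, op1, op3, op5, op6, op4, op7, op8, op9, op11, op10
1. op2 pop() → empty, leaving stack <>
2. op1 push(40), leaving stack <40>
3. op3 push(23), leaving stack <40,23>
4. op5 pop() → 23, leaving stack <40>
5. op6 pop() → 40, leaving stack <>
6. op4 push(19), leaving stack <19>
7. op7 push(11), leaving stack <19,11>
8. op8 push(27), leaving stack <19,11,27>
9. op9 push(53), leaving stack <19,11,27,53>
10. op11 pop() → 53, leaving stack <19,11,27>
11. op10 push(43), leaving stack <19,11,27,43>

linearizable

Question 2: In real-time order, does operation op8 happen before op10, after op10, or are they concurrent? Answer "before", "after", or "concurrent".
op8 spans [14,16], op10 spans [19,21]
resp(op8)=16 < inv(op10)=19

before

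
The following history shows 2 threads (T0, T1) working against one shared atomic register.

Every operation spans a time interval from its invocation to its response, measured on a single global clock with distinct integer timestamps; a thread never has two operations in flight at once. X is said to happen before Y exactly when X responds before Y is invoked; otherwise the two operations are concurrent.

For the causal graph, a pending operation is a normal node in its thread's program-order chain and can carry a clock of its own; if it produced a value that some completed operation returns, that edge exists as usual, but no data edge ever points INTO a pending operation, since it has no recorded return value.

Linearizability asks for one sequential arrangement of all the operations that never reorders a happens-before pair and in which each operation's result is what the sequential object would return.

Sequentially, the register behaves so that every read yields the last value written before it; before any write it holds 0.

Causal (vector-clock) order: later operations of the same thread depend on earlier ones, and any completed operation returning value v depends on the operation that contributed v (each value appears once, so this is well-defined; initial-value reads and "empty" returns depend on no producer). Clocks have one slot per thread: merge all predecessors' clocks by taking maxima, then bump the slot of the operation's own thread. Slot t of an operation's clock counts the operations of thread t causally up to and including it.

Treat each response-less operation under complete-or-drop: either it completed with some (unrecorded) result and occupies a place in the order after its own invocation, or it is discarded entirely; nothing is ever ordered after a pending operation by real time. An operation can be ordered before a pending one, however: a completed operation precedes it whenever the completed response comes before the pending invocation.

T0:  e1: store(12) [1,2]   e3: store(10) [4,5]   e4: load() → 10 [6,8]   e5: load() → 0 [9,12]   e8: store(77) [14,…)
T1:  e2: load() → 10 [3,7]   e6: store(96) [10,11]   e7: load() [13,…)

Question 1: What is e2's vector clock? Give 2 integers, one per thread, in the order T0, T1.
(2, 1)

VC(e1, invoked at 1): no causal predecessors; +1 on T0 → (1, 0)
VC(e3, invoked at 4): max of VC(e1)=(1, 0), then +1 on thread T0 → (2, 0)
VC(e2, invoked at 3): max of VC(e3)=(2, 0), then +1 on thread T1 → (2, 1)
VC(e4, invoked at 6): max of VC(e3)=(2, 0), then +1 on thread T0 → (3, 0)
VC(e6, invoked at 10): max of VC(e2)=(2, 1), then +1 on thread T1 → (2, 2)
VC(e5, invoked at 9): max of VC(e4)=(3, 0), then +1 on thread T0 → (4, 0)
VC(e7, invoked at 13): max of VC(e6)=(2, 2), then +1 on thread T1 → (2, 3)
VC(e8, invoked at 14): max of VC(e5)=(4, 0), then +1 on thread T0 → (5, 0)
target: VC(e2) = (2, 1)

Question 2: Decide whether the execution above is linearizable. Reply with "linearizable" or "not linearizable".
not linearizable

cut after 11 events: linearizable; cut after 12 events (e5 responds, time 12): not linearizable
all 6 real-time-respecting orders fail — 6 completed atomic register operations, no legal replay
take e1, e2, e3, e4, e5, e6: step 2 already fails, because e2 load() → 10 cannot occur there
take e1, e2, e3, e4, e6, e5: step 2 already fails, because e2 load() → 10 cannot occur there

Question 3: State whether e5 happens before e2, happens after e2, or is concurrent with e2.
after

e5 spans [9,12], e2 spans [3,7]
resp(e2)=7 < inv(e5)=9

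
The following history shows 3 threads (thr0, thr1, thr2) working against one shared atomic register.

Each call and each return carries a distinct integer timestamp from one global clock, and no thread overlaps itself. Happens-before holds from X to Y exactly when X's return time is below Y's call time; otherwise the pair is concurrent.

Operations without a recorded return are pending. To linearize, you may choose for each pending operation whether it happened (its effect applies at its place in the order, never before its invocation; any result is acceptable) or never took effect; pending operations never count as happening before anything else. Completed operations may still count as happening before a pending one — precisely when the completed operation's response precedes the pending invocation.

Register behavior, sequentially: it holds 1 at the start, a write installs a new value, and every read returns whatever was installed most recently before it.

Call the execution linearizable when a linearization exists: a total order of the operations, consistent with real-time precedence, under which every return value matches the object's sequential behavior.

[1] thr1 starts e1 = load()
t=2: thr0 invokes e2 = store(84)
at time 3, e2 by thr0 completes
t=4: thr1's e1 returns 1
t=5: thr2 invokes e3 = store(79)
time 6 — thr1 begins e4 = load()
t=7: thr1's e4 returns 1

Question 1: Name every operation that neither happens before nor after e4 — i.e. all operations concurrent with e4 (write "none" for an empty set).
Answer: e3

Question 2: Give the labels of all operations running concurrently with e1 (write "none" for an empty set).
Answer: e2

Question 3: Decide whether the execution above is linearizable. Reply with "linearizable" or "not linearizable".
not linearizable

prefix check: 1..6 passes, 1..7 fails once e4's time-7 response joins
real-time-consistent orders of the 3 completed operations: 2 — all fail the atomic register replay
include/drop combinations of the 1 pending operation (e3) were all tried; none helps
take e1, e2, e4 (pending dropped): step 3 already fails, because e4 load() → 1 cannot occur there
take e2, e1, e4 (pending dropped): step 2 already fails, because e1 load() → 1 cannot occur there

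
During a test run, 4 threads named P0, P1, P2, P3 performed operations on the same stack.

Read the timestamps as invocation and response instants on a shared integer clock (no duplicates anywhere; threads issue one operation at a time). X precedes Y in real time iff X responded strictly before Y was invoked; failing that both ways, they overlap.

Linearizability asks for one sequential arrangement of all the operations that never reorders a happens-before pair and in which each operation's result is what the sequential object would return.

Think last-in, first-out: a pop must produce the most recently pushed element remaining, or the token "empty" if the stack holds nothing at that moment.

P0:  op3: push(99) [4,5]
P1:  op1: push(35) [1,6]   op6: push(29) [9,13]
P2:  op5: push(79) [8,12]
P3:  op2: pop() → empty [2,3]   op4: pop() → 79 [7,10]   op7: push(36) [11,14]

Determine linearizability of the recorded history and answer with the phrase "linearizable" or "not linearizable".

linearizable

witness order: op2, op1, op3, op5, op4, op6, op7
1. op2 pop() → empty, leaving stack <>
2. op1 push(35), leaving stack <35>
3. op3 push(99), leaving stack <35,99>
4. op5 push(79), leaving stack <35,99,79>
5. op4 pop() → 79, leaving stack <35,99>
6. op6 push(29), leaving stack <35,99,29>
7. op7 push(36), leaving stack <35,99,29,36>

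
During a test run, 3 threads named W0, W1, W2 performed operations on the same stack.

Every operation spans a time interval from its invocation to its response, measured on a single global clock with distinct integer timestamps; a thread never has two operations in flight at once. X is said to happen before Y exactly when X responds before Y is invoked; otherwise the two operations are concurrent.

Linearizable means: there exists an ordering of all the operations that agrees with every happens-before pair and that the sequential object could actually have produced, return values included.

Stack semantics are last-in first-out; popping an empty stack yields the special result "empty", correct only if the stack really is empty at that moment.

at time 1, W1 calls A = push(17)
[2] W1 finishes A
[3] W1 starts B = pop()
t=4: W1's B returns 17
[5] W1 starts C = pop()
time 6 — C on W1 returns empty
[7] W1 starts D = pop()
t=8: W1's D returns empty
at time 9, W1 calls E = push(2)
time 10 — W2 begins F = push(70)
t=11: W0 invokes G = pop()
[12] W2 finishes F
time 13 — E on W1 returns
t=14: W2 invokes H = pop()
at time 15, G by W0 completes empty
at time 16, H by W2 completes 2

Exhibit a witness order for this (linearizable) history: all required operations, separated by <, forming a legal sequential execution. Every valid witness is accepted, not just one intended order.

A < B < C < D < G < F < E < H

1. A push(17), leaving stack <17>
2. B pop() → 17, leaving stack <>
3. C pop() → empty, leaving stack <>
4. D pop() → empty, leaving stack <>
5. G pop() → empty, leaving stack <>
6. F push(70), leaving stack <70>
7. E push(2), leaving stack <70,2>
8. H pop() → 2, leaving stack <70>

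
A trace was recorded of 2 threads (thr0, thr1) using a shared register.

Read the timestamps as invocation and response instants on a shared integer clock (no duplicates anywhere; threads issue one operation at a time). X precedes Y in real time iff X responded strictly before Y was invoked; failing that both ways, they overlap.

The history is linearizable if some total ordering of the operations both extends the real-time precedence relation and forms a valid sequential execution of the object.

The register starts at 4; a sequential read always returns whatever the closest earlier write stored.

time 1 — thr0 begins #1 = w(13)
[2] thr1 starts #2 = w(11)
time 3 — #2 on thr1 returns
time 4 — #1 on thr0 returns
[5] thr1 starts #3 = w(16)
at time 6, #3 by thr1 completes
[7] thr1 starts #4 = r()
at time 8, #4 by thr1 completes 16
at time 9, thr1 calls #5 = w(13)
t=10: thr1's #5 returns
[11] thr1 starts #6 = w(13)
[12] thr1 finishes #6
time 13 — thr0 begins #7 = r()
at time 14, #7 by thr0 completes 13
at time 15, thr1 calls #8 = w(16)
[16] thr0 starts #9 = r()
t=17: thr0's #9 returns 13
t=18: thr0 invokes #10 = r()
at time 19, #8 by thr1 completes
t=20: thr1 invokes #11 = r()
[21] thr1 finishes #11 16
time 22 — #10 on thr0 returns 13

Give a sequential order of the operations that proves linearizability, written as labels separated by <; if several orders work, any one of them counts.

1. #1 w(13), leaving value 13
2. #2 w(11), leaving value 11
3. #3 w(16), leaving value 16
4. #4 r() → 16, leaving value 16
5. #5 w(13), leaving value 13
6. #6 w(13), leaving value 13
7. #7 r() → 13, leaving value 13
8. #9 r() → 13, leaving value 13
9. #10 r() → 13, leaving value 13
10. #8 w(16), leaving value 16
11. #11 r() → 16, leaving value 16

#1 < #2 < #3 < #4 < #5 < #6 < #7 < #9 < #10 < #8 < #11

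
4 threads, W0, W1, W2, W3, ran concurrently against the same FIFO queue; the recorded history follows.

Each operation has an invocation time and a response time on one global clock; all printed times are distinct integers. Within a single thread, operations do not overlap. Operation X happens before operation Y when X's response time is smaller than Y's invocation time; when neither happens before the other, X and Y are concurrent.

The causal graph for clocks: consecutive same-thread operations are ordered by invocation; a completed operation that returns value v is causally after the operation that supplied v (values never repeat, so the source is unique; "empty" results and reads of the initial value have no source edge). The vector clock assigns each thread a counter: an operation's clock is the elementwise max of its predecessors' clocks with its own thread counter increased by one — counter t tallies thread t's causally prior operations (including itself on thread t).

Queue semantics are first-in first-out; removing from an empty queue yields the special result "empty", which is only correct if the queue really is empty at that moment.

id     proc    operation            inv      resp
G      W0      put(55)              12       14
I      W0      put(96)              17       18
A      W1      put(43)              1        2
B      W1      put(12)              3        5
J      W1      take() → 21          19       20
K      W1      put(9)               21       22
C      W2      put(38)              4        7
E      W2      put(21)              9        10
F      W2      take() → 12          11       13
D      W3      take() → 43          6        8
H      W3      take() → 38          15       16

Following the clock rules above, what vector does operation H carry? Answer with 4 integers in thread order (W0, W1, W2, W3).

root op C, invoked 4: fresh clock plus W2's own tick → (0, 0, 1, 0)
root op A, invoked 1: fresh clock plus W1's own tick → (0, 1, 0, 0)
root op G, invoked 12: fresh clock plus W0's own tick → (1, 0, 0, 0)
merge at E (invoked 9): VC(C)=(0, 0, 1, 0), own-thread bump on W2 → (0, 0, 2, 0)
merge at D (invoked 6): VC(A)=(0, 1, 0, 0), own-thread bump on W3 → (0, 1, 0, 1)
merge at B (invoked 3): VC(A)=(0, 1, 0, 0), own-thread bump on W1 → (0, 2, 0, 0)
merge at I (invoked 17): VC(G)=(1, 0, 0, 0), own-thread bump on W0 → (2, 0, 0, 0)
merge at H (invoked 15): VC(C)=(0, 0, 1, 0), VC(D)=(0, 1, 0, 1), own-thread bump on W3 → (0, 1, 1, 2)
merge at F (invoked 11): VC(B)=(0, 2, 0, 0), VC(E)=(0, 0, 2, 0), own-thread bump on W2 → (0, 2, 3, 0)
merge at J (invoked 19): VC(B)=(0, 2, 0, 0), VC(E)=(0, 0, 2, 0), own-thread bump on W1 → (0, 3, 2, 0)
merge at K (invoked 21): VC(J)=(0, 3, 2, 0), own-thread bump on W1 → (0, 4, 2, 0)
target: VC(H) = (0, 1, 1, 2)

(0, 1, 1, 2)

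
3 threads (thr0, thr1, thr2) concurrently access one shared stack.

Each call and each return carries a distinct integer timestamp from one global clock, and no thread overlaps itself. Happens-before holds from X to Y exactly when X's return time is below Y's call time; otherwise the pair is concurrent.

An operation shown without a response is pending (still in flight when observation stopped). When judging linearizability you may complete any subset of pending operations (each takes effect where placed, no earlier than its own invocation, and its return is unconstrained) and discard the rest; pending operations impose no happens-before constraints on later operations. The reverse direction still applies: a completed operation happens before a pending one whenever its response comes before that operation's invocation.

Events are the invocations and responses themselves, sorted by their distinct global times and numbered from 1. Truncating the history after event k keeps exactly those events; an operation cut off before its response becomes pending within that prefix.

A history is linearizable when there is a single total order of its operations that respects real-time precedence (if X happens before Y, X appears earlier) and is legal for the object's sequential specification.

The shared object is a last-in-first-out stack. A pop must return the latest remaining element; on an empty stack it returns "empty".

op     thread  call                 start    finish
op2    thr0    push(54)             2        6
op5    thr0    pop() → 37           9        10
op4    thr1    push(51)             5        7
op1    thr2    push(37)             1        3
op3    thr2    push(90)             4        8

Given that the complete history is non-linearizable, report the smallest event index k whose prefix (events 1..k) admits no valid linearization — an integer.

events 1..9 are still linearizable — one witness is op1, op2, op3, op4:
1. op1 push(37), leaving stack <37>
2. op2 push(54), leaving stack <37,54>
3. op3 push(90), leaving stack <37,54,90>
4. op4 push(51), leaving stack <37,54,90,51>
event 10 — op5's response, time 10 — after it, nothing linearizes
one such order, op1, op2, op3, op4, op5, breaks at step 5 where op5 pop() → 37 is illegal
one such order, op1, op2, op4, op3, op5, breaks at step 5 where op5 pop() → 37 is illegal

10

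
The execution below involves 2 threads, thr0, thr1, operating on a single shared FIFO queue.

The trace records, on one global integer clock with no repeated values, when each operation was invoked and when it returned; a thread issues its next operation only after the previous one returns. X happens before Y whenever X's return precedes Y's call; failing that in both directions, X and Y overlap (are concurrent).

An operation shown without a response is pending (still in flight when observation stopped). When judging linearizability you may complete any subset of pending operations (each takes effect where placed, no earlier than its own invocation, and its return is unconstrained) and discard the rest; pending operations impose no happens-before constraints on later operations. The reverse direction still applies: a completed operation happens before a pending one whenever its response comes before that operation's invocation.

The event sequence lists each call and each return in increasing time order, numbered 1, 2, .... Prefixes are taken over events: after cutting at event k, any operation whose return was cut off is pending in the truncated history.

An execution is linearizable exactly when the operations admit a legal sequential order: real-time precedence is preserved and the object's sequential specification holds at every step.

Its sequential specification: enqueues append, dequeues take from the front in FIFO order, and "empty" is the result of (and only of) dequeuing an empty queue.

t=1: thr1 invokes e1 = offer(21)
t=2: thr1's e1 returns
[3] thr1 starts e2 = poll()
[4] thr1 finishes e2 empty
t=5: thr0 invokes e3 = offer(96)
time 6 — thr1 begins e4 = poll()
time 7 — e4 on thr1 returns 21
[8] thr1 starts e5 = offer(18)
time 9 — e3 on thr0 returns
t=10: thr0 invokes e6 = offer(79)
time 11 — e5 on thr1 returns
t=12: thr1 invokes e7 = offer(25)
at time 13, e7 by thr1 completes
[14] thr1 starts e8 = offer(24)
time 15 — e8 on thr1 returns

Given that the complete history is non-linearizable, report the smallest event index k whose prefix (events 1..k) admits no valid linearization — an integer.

4

events 1..3 are linearizable; a witness order is e1:
1. e1 offer(21), leaving queue <21>
event 4 — e2's response, time 4 — after it, nothing linearizes
take e1, e2: step 2 already fails, because e2 poll() → empty cannot occur there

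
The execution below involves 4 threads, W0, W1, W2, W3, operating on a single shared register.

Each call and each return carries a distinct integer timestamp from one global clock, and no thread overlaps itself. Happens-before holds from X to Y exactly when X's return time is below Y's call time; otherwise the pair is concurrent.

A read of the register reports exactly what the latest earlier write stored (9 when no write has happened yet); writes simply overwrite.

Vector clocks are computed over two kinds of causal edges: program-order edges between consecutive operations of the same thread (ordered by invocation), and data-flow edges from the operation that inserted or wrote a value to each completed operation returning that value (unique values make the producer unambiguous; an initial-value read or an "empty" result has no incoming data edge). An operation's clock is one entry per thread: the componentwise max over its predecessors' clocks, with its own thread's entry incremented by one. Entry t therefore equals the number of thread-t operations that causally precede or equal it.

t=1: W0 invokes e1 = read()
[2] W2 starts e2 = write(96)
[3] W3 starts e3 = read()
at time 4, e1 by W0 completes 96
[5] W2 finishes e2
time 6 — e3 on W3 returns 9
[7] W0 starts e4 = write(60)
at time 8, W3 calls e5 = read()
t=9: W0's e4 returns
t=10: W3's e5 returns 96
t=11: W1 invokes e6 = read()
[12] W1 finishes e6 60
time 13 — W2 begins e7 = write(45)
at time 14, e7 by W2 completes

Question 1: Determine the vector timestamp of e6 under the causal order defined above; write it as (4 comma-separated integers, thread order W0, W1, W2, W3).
(2, 1, 1, 0)

invoked at 3, e3 has no predecessors; its own W3 bump gives (0, 0, 0, 1)
invoked at 2, e2 has no predecessors; its own W2 bump gives (0, 0, 1, 0)
e7, invoked 13, takes VC(e2)=(0, 0, 1, 0) under max, adds 1 for W2 → (0, 0, 2, 0)
e1, invoked 1, takes VC(e2)=(0, 0, 1, 0) under max, adds 1 for W0 → (1, 0, 1, 0)
e5, invoked 8, takes VC(e2)=(0, 0, 1, 0), VC(e3)=(0, 0, 0, 1) under max, adds 1 for W3 → (0, 0, 1, 2)
e4, invoked 7, takes VC(e1)=(1, 0, 1, 0) under max, adds 1 for W0 → (2, 0, 1, 0)
e6, invoked 11, takes VC(e4)=(2, 0, 1, 0) under max, adds 1 for W1 → (2, 1, 1, 0)
target: VC(e6) = (2, 1, 1, 0)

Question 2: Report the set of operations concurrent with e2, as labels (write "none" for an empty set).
e1, e3

concurrent with e2 ([2,5]): every op whose interval crosses 2..5
e1 [1,4]: concurrent
e3 [3,6]: concurrent
e4 [7,9]: after
e5 [8,10]: after
e6 [11,12]: after
e7 [13,14]: after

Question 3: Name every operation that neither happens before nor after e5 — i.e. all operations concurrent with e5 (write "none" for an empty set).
e4

overlap test against e5 [8,10]: concurrent iff the interval meets 8..10
e1 [1,4]: before
e2 [2,5]: before
e3 [3,6]: before
e4 [7,9]: concurrent
e6 [11,12]: after
e7 [13,14]: after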